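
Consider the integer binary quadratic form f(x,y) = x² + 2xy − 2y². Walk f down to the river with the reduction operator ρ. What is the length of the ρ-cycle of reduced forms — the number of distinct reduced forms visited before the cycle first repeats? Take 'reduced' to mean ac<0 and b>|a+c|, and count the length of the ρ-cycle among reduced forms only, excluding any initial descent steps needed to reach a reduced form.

D = 12, ⌊√D⌋ = 3
river: ρ → (-2,2,1)
river: ρ → (1,2,-2)
ρ-cycle length = 2 (tail of 0 descent steps not counted)

2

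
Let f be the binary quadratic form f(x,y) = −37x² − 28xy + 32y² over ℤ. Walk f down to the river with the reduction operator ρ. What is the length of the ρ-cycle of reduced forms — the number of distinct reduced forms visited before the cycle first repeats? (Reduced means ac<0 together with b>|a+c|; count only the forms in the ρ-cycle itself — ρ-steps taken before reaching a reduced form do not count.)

D = 5520, ⌊√D⌋ = 74
descent: ρ → (32,28,-37)  [lands on river]
river: ρ → (-37,46,23)
river: ρ → (23,46,-37)
river: ρ → (-37,28,32)
river: ρ → (32,36,-33)
river: ρ → (-33,30,35)
river: ρ → (35,40,-28)
river: ρ → (-28,72,3)
river: ρ → (3,72,-28)
river: ρ → (-28,40,35)
river: ρ → (35,30,-33)
river: ρ → (-33,36,32)
ρ-cycle length = 12 (tail of 1 descent step not counted)

12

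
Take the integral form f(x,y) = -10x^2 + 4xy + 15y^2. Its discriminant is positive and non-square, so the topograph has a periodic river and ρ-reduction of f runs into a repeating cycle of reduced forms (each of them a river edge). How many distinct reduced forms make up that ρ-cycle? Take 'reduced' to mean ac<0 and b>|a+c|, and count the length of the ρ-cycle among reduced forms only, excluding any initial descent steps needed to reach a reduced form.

D = 616, ⌊√D⌋ = 24
descent: ρ → (15,-4,-10)
descent: ρ → (-10,24,1)  [lands on river]
river: ρ → (1,24,-10)
river: ρ → (-10,16,9)
river: ρ → (9,20,-6)
river: ρ → (-6,16,15)
river: ρ → (15,14,-7)
river: ρ → (-7,14,15)
river: ρ → (15,16,-6)
river: ρ → (-6,20,9)
river: ρ → (9,16,-10)
ρ-cycle length = 10 (tail of 2 descent steps not counted)

10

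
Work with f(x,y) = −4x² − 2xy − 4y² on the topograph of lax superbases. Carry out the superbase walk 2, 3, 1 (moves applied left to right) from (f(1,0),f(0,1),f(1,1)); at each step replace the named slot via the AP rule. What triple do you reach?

start (-4,-4,-10) = (f(1,0),f(0,1),f(1,1))
replace slot 2: 2·((-4)+(-10)) − (-4) = -24 → (-4,-24,-10)
replace slot 3: 2·((-4)+(-24)) − (-10) = -46 → (-4,-24,-46)
replace slot 1: 2·((-24)+(-46)) − (-4) = -136 → (-136,-24,-46)

-136,-24,-46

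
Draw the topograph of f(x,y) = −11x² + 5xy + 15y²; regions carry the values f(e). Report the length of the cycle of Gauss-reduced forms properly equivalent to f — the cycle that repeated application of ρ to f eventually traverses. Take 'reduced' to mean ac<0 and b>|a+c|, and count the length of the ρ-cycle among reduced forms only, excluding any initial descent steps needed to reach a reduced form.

D = 685, ⌊√D⌋ = 26
river: ρ → (15,25,-1)
river: ρ → (-1,25,15)
river: ρ → (15,5,-11)
river: ρ → (-11,17,9)
river: ρ → (9,19,-9)
river: ρ → (-9,17,11)
river: ρ → (11,5,-15)
river: ρ → (-15,25,1)
river: ρ → (1,25,-15)
river: ρ → (-15,5,11)
river: ρ → (11,17,-9)
river: ρ → (-9,19,9)
river: ρ → (9,17,-11)
river: ρ → (-11,5,15)
ρ-cycle length = 14 (tail of 0 descent steps not counted)

14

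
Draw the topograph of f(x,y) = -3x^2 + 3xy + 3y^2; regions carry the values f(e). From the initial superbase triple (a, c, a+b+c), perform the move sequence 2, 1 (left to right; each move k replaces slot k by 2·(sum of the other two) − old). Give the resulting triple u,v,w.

start (-3,3,3) = (f(1,0),f(0,1),f(1,1))
replace slot 2: 2·((-3)+3) − 3 = -3 → (-3,-3,3)
replace slot 1: 2·((-3)+3) − (-3) = 3 → (3,-3,3)

3,-3,3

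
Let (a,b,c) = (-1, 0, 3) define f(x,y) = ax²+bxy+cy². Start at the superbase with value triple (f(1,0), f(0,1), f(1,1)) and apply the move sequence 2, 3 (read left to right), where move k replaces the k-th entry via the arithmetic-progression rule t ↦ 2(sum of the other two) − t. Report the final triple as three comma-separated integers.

start (-1,3,2) = (f(1,0),f(0,1),f(1,1))
replace slot 2: 2·((-1)+2) − 3 = -1 → (-1,-1,2)
replace slot 3: 2·((-1)+(-1)) − 2 = -6 → (-1,-1,-6)

-1,-1,-6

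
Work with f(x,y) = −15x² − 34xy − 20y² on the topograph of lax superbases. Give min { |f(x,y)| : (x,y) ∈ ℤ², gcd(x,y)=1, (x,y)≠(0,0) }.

translate: b→4 (≡34 mod 30), so (15,34,20)→(15,4,1)
flip: (15,4,1)→(1,-4,15)
translate: b→0 (≡-4 mod 2), so (1,-4,15)→(1,0,11)
reduced (well bottom): (1,0,11) with a≤c, −a<b≤a
well minimum |f| = |-1| = 1 (negative-definite)

1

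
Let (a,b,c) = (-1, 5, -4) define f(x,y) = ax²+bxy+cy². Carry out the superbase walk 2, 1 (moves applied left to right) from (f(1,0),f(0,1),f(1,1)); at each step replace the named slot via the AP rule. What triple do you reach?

start (-1,-4,0) = (f(1,0),f(0,1),f(1,1))
replace slot 2: 2·((-1)+0) − (-4) = 2 → (-1,2,0)
replace slot 1: 2·(2+0) − (-1) = 5 → (5,2,0)

5,2,0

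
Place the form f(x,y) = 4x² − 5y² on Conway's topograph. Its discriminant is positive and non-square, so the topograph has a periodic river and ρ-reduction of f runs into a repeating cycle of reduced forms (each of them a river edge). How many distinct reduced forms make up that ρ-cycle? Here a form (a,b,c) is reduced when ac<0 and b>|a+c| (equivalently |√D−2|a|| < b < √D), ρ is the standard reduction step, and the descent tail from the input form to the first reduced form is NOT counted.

D = 80, ⌊√D⌋ = 8
descent: ρ → (-5,0,4)
descent: ρ → (4,8,-1)  [lands on river]
river: ρ → (-1,8,4)
ρ-cycle length = 2 (tail of 2 descent steps not counted)

2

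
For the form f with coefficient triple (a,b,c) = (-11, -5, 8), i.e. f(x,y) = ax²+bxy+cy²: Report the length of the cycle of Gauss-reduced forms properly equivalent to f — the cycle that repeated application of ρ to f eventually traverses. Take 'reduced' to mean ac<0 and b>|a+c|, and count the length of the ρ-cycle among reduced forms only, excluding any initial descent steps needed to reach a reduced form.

D = 377, ⌊√D⌋ = 19
descent: ρ → (8,5,-11)  [lands on river]
river: ρ → (-11,17,2)
river: ρ → (2,19,-2)
river: ρ → (-2,17,11)
river: ρ → (11,5,-8)
river: ρ → (-8,11,8)
ρ-cycle length = 6 (tail of 1 descent step not counted)

6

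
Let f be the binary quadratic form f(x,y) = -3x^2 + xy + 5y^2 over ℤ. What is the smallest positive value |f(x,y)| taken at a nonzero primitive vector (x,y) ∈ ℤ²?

descent: ρ → (5,-1,-3)
descent: ρ → (-3,7,1)  [lands on river]
river: ρ → (1,7,-3)
river: ρ → (-3,5,3)
river: ρ → (3,7,-1)
river: ρ → (-1,7,3)
river: ρ → (3,5,-3)
closes: descent 2, river 6
min |a| on river = 1

1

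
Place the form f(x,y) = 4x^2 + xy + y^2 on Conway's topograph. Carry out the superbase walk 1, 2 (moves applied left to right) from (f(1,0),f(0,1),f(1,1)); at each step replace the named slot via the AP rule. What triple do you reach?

start (4,1,6) = (f(1,0),f(0,1),f(1,1))
replace slot 1: 2·(1+6) − 4 = 10 → (10,1,6)
replace slot 2: 2·(10+6) − 1 = 31 → (10,31,6)

10,31,6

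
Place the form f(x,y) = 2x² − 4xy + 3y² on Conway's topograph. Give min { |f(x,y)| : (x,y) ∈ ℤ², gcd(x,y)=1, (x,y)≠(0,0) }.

translate: b→0 (≡-4 mod 4), so (2,-4,3)→(2,0,1)
flip: (2,0,1)→(1,0,2)
reduced (well bottom): (1,0,2) with a≤c, −a<b≤a
well minimum = a = 1

1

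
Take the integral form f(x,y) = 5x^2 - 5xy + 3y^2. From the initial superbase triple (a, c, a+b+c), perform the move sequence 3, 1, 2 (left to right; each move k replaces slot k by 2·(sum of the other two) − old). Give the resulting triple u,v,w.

start (5,3,3) = (f(1,0),f(0,1),f(1,1))
replace slot 3: 2·(5+3) − 3 = 13 → (5,3,13)
replace slot 1: 2·(3+13) − 5 = 27 → (27,3,13)
replace slot 2: 2·(27+13) − 3 = 77 → (27,77,13)

27,77,13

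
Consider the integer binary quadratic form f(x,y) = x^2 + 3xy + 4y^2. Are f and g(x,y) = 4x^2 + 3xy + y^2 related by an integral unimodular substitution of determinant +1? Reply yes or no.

D₁ = -7, D₂ = -7
f: translate: b→1 (≡3 mod 2), so (1,3,4)→(1,1,2)
f: reduced (well bottom): (1,1,2) with a≤c, −a<b≤a
g: flip: (4,3,1)→(1,-3,4)
g: translate: b→1 (≡-3 mod 2), so (1,-3,4)→(1,1,2)
g: reduced (well bottom): (1,1,2) with a≤c, −a<b≤a
reduced forms (1, 1, 2) vs (1, 1, 2) ⇒ equivalent

yes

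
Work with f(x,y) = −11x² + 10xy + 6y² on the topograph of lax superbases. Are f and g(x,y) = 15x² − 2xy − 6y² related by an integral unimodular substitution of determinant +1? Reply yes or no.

D₁ = 364, D₂ = 364
river cycle of f (length 8): (6, 14, -7), (-7, 14, 6), (6, 10, -11), (-11, 12, 5), (5, 18, -2), (-2, 18, 5), (5, 12, -11), (-11, 10, 6)
river cycle of g (length 8): (-6, 14, 7), (7, 14, -6), (-6, 10, 11), (11, 12, -5), (-5, 18, 2), (2, 18, -5), (-5, 12, 11), (11, 10, -6)
cycles differ ⇒ inequivalent

no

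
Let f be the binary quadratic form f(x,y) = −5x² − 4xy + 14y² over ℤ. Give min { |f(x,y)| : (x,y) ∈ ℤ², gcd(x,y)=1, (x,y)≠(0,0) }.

descent: ρ → (14,4,-5)
descent: ρ → (-5,16,2)  [lands on river]
river: ρ → (2,16,-5)
river: ρ → (-5,14,5)
river: ρ → (5,16,-2)
river: ρ → (-2,16,5)
river: ρ → (5,14,-5)
closes: descent 2, river 6
min |a| on river = 2

2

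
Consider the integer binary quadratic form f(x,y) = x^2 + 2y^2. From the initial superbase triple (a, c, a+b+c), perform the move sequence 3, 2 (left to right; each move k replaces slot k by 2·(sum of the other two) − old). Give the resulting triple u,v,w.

start (1,2,3) = (f(1,0),f(0,1),f(1,1))
replace slot 3: 2·(1+2) − 3 = 3 → (1,2,3)
replace slot 2: 2·(1+3) − 2 = 6 → (1,6,3)

1,6,3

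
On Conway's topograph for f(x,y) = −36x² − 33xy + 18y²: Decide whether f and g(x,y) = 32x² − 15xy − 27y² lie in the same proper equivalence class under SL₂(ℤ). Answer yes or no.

D₁ = 3681, D₂ = 3681
river cycle of f (length 54): (18, 33, -36), (-36, 39, 15), (15, 51, -18), (-18, 57, 6), (6, 51, -45), (-45, 39, 12), (12, 57, -9), (-9, 51, 30), (30, 9, -30), (-30, 51, 9), … (44 more)
river cycle of g (length 46): (-27, 15, 32), (32, 49, -10), (-10, 51, 27), (27, 57, -4), (-4, 55, 41), (41, 27, -18), (-18, 45, 23), (23, 47, -16), (-16, 49, 20), (20, 31, -34), … (36 more)
cycles differ ⇒ inequivalent

no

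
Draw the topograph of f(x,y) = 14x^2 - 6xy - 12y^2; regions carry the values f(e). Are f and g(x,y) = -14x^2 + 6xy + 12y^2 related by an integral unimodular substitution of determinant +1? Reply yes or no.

D₁ = 708, D₂ = 708
river cycle of f (length 12): (-12, 6, 14), (14, 22, -4), (-4, 26, 2), (2, 26, -4), (-4, 22, 14), (14, 6, -12), (-12, 18, 8), (8, 14, -16), (-16, 18, 6), (6, 18, -16), … (2 more)
river cycle of g (length 12): (12, 18, -8), (-8, 14, 16), (16, 18, -6), (-6, 18, 16), (16, 14, -8), (-8, 18, 12), (12, 6, -14), (-14, 22, 4), (4, 26, -2), (-2, 26, 4), … (2 more)
cycles differ ⇒ inequivalent

no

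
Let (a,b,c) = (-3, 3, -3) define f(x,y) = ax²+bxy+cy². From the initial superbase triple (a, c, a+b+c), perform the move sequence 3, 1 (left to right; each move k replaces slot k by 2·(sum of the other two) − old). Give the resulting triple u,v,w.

start (-3,-3,-3) = (f(1,0),f(0,1),f(1,1))
replace slot 3: 2·((-3)+(-3)) − (-3) = -9 → (-3,-3,-9)
replace slot 1: 2·((-3)+(-9)) − (-3) = -21 → (-21,-3,-9)

-21,-3,-9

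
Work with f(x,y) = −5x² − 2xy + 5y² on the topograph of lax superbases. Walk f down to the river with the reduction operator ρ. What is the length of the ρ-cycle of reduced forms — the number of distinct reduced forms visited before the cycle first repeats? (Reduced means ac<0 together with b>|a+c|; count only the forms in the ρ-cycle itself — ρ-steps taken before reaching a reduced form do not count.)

D = 104, ⌊√D⌋ = 10
descent: ρ → (5,2,-5)  [lands on river]
river: ρ → (-5,8,2)
river: ρ → (2,8,-5)
river: ρ → (-5,2,5)
river: ρ → (5,8,-2)
river: ρ → (-2,8,5)
ρ-cycle length = 6 (tail of 1 descent step not counted)

6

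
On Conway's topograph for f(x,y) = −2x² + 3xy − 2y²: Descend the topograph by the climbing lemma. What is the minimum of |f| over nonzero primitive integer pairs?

translate: b→1 (≡-3 mod 4), so (2,-3,2)→(2,1,1)
flip: (2,1,1)→(1,-1,2)
translate: b→1 (≡-1 mod 2), so (1,-1,2)→(1,1,2)
reduced (well bottom): (1,1,2) with a≤c, −a<b≤a
well minimum |f| = |-1| = 1 (negative-definite)

1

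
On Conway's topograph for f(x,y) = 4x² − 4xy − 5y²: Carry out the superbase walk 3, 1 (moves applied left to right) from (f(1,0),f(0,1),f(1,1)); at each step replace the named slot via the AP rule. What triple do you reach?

start (4,-5,-5) = (f(1,0),f(0,1),f(1,1))
replace slot 3: 2·(4+(-5)) − (-5) = 3 → (4,-5,3)
replace slot 1: 2·((-5)+3) − 4 = -8 → (-8,-5,3)

-8,-5,3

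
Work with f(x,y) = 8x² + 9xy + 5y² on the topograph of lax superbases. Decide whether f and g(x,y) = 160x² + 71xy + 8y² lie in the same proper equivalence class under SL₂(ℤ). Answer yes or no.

D₁ = -79, D₂ = -79
f: translate: b→-7 (≡9 mod 16), so (8,9,5)→(8,-7,4)
f: flip: (8,-7,4)→(4,7,8)
f: translate: b→-1 (≡7 mod 8), so (4,7,8)→(4,-1,5)
f: reduced (well bottom): (4,-1,5) with a≤c, −a<b≤a
g: flip: (160,71,8)→(8,-71,160)
g: translate: b→-7 (≡-71 mod 16), so (8,-71,160)→(8,-7,4)
g: flip: (8,-7,4)→(4,7,8)
g: translate: b→-1 (≡7 mod 8), so (4,7,8)→(4,-1,5)
g: reduced (well bottom): (4,-1,5) with a≤c, −a<b≤a
reduced forms (4, -1, 5) vs (4, -1, 5) ⇒ equivalent

yes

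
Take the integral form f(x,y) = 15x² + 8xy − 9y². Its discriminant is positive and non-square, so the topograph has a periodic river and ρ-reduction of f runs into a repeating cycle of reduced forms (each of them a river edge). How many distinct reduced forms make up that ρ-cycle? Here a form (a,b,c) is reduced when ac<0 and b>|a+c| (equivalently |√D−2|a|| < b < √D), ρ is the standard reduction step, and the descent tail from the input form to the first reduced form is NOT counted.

D = 604, ⌊√D⌋ = 24
river: ρ → (-9,10,14)
river: ρ → (14,18,-5)
river: ρ → (-5,22,6)
river: ρ → (6,14,-17)
river: ρ → (-17,20,3)
river: ρ → (3,22,-10)
river: ρ → (-10,18,7)
river: ρ → (7,24,-1)
river: ρ → (-1,24,7)
river: ρ → (7,18,-10)
river: ρ → (-10,22,3)
river: ρ → (3,20,-17)
river: ρ → (-17,14,6)
river: ρ → (6,22,-5)
river: ρ → (-5,18,14)
river: ρ → (14,10,-9)
river: ρ → (-9,8,15)
river: ρ → (15,22,-2)
river: ρ → (-2,22,15)
river: ρ → (15,8,-9)
ρ-cycle length = 20 (tail of 0 descent steps not counted)

20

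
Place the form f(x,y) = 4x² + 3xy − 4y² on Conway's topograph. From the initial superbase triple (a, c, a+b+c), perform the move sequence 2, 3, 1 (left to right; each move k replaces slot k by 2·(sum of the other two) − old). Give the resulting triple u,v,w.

start (4,-4,3) = (f(1,0),f(0,1),f(1,1))
replace slot 2: 2·(4+3) − (-4) = 18 → (4,18,3)
replace slot 3: 2·(4+18) − 3 = 41 → (4,18,41)
replace slot 1: 2·(18+41) − 4 = 114 → (114,18,41)

114,18,41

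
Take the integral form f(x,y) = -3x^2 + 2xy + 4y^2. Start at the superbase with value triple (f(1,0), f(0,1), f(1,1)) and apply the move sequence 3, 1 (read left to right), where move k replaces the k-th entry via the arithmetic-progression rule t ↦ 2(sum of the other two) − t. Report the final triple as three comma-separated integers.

start (-3,4,3) = (f(1,0),f(0,1),f(1,1))
replace slot 3: 2·((-3)+4) − 3 = -1 → (-3,4,-1)
replace slot 1: 2·(4+(-1)) − (-3) = 9 → (9,4,-1)

9,4,-1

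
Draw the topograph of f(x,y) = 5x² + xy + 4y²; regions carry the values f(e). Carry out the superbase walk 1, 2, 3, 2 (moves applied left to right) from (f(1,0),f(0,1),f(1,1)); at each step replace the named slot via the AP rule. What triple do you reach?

start (5,4,10) = (f(1,0),f(0,1),f(1,1))
replace slot 1: 2·(4+10) − 5 = 23 → (23,4,10)
replace slot 2: 2·(23+10) − 4 = 62 → (23,62,10)
replace slot 3: 2·(23+62) − 10 = 160 → (23,62,160)
replace slot 2: 2·(23+160) − 62 = 304 → (23,304,160)

23,304,160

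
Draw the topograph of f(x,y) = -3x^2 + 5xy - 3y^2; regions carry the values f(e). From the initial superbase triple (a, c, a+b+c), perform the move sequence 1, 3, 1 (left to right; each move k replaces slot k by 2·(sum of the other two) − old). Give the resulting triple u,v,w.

start (-3,-3,-1) = (f(1,0),f(0,1),f(1,1))
replace slot 1: 2·((-3)+(-1)) − (-3) = -5 → (-5,-3,-1)
replace slot 3: 2·((-5)+(-3)) − (-1) = -15 → (-5,-3,-15)
replace slot 1: 2·((-3)+(-15)) − (-5) = -31 → (-31,-3,-15)

-31,-3,-15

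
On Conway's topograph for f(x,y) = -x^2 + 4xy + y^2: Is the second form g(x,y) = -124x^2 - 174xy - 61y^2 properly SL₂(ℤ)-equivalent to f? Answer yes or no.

D₁ = 20, D₂ = 20
river cycle of f (length 2): (1, 4, -1), (-1, 4, 1)
river cycle of g (length 2): (-1, 4, 1), (1, 4, -1)
cycles coincide ⇒ equivalent

yes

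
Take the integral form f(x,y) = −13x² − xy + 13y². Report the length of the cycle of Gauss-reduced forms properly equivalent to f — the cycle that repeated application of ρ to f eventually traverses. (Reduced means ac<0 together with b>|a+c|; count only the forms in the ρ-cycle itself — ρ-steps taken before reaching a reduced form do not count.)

D = 677, ⌊√D⌋ = 26
descent: ρ → (13,1,-13)  [lands on river]
river: ρ → (-13,25,1)
river: ρ → (1,25,-13)
river: ρ → (-13,1,13)
river: ρ → (13,25,-1)
river: ρ → (-1,25,13)
ρ-cycle length = 6 (tail of 1 descent step not counted)

6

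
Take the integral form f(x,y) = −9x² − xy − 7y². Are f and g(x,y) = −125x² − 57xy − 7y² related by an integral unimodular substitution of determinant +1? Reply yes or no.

D₁ = -251, D₂ = -251
f is negative-definite; reduce −f:
−f: flip: (9,1,7)→(7,-1,9)
−f: reduced (well bottom): (7,-1,9) with a≤c, −a<b≤a
flip sign back: reduced form of f is (-7,1,-9)
g is negative-definite; reduce −g:
−g: flip: (125,57,7)→(7,-57,125)
−g: translate: b→-1 (≡-57 mod 14), so (7,-57,125)→(7,-1,9)
−g: reduced (well bottom): (7,-1,9) with a≤c, −a<b≤a
flip sign back: reduced form of g is (-7,1,-9)
reduced forms (-7, 1, -9) vs (-7, 1, -9) ⇒ equivalent

yes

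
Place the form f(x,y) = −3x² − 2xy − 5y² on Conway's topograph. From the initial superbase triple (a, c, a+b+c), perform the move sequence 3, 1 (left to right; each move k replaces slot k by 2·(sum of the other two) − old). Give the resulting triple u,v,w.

start (-3,-5,-10) = (f(1,0),f(0,1),f(1,1))
replace slot 3: 2·((-3)+(-5)) − (-10) = -6 → (-3,-5,-6)
replace slot 1: 2·((-5)+(-6)) − (-3) = -19 → (-19,-5,-6)

-19,-5,-6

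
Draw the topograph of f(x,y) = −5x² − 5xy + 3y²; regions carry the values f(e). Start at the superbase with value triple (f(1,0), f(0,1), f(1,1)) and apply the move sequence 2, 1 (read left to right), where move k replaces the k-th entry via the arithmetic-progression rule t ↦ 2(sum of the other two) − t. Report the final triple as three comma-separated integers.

start (-5,3,-7) = (f(1,0),f(0,1),f(1,1))
replace slot 2: 2·((-5)+(-7)) − 3 = -27 → (-5,-27,-7)
replace slot 1: 2·((-27)+(-7)) − (-5) = -63 → (-63,-27,-7)

-63,-27,-7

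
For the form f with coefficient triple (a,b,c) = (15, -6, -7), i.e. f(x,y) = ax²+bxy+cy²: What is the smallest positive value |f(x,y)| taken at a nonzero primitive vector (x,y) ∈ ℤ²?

descent: ρ → (-7,20,2)  [lands on river]
river: ρ → (2,20,-7)
river: ρ → (-7,8,14)
river: ρ → (14,20,-1)
river: ρ → (-1,20,14)
river: ρ → (14,8,-7)
closes: descent 1, river 6
min |a| on river = 1

1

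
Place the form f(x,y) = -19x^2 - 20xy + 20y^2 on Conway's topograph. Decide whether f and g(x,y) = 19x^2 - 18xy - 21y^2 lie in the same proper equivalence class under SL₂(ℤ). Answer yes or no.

D₁ = 1920, D₂ = 1920
river cycle of f (length 8): (20, 20, -19), (-19, 18, 21), (21, 24, -16), (-16, 40, 5), (5, 40, -16), (-16, 24, 21), (21, 18, -19), (-19, 20, 20)
river cycle of g (length 8): (-21, 18, 19), (19, 20, -20), (-20, 20, 19), (19, 18, -21), (-21, 24, 16), (16, 40, -5), (-5, 40, 16), (16, 24, -21)
cycles differ ⇒ inequivalent

no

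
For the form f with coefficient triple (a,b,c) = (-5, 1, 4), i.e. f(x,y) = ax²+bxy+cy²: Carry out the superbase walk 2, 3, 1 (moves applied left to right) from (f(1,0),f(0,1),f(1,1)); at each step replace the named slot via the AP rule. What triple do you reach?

start (-5,4,0) = (f(1,0),f(0,1),f(1,1))
replace slot 2: 2·((-5)+0) − 4 = -14 → (-5,-14,0)
replace slot 3: 2·((-5)+(-14)) − 0 = -38 → (-5,-14,-38)
replace slot 1: 2·((-14)+(-38)) − (-5) = -99 → (-99,-14,-38)

-99,-14,-38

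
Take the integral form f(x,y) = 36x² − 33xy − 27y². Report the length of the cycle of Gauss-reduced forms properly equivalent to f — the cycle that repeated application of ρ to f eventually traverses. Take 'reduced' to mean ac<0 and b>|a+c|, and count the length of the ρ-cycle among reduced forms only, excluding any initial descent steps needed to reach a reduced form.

D = 4977, ⌊√D⌋ = 70
descent: ρ → (-27,33,36)  [lands on river]
river: ρ → (36,39,-24)
river: ρ → (-24,57,18)
river: ρ → (18,51,-33)
river: ρ → (-33,15,36)
river: ρ → (36,57,-12)
river: ρ → (-12,63,21)
river: ρ → (21,63,-12)
river: ρ → (-12,57,36)
river: ρ → (36,15,-33)
river: ρ → (-33,51,18)
river: ρ → (18,57,-24)
river: ρ → (-24,39,36)
river: ρ → (36,33,-27)
river: ρ → (-27,21,42)
river: ρ → (42,63,-6)
river: ρ → (-6,69,9)
river: ρ → (9,57,-48)
river: ρ → (-48,39,18)
river: ρ → (18,69,-3)
river: ρ → (-3,69,18)
river: ρ → (18,39,-48)
river: ρ → (-48,57,9)
river: ρ → (9,69,-6)
river: ρ → (-6,63,42)
river: ρ → (42,21,-27)
ρ-cycle length = 26 (tail of 1 descent step not counted)

26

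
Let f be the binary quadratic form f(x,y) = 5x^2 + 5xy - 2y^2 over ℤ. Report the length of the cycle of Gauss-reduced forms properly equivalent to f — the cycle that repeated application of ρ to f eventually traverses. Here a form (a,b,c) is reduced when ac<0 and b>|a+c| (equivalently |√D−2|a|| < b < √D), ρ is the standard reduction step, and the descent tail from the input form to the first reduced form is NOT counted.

D = 65, ⌊√D⌋ = 8
river: ρ → (-2,7,2)
river: ρ → (2,5,-5)
river: ρ → (-5,5,2)
river: ρ → (2,7,-2)
river: ρ → (-2,5,5)
river: ρ → (5,5,-2)
ρ-cycle length = 6 (tail of 0 descent steps not counted)

6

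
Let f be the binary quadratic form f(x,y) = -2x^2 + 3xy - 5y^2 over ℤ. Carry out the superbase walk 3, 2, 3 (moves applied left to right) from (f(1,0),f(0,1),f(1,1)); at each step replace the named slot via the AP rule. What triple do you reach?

start (-2,-5,-4) = (f(1,0),f(0,1),f(1,1))
replace slot 3: 2·((-2)+(-5)) − (-4) = -10 → (-2,-5,-10)
replace slot 2: 2·((-2)+(-10)) − (-5) = -19 → (-2,-19,-10)
replace slot 3: 2·((-2)+(-19)) − (-10) = -32 → (-2,-19,-32)

-2,-19,-32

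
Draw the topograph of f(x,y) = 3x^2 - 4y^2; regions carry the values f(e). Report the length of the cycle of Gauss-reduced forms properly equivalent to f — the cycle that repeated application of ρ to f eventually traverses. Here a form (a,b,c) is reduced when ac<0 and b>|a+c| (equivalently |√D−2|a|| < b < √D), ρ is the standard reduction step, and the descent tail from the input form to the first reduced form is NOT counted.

D = 48, ⌊√D⌋ = 6
descent: ρ → (-4,0,3)
descent: ρ → (3,6,-1)  [lands on river]
river: ρ → (-1,6,3)
ρ-cycle length = 2 (tail of 2 descent steps not counted)

2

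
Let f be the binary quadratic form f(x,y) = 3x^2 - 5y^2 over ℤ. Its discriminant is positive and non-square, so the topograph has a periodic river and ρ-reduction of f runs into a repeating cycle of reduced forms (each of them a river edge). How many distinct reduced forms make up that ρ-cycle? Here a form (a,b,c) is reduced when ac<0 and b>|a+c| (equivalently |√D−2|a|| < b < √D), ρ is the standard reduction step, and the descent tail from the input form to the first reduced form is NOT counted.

D = 60, ⌊√D⌋ = 7
descent: ρ → (-5,0,3)
descent: ρ → (3,6,-2)  [lands on river]
river: ρ → (-2,6,3)
ρ-cycle length = 2 (tail of 2 descent steps not counted)

2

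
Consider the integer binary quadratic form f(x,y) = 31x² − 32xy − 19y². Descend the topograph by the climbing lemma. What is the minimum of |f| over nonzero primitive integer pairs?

descent: ρ → (-19,32,31)  [lands on river]
river: ρ → (31,30,-20)
river: ρ → (-20,50,11)
river: ρ → (11,38,-44)
river: ρ → (-44,50,5)
river: ρ → (5,50,-44)
river: ρ → (-44,38,11)
river: ρ → (11,50,-20)
river: ρ → (-20,30,31)
river: ρ → (31,32,-19)
river: ρ → (-19,44,19)
river: ρ → (19,32,-31)
river: ρ → (-31,30,20)
river: ρ → (20,50,-11)
river: ρ → (-11,38,44)
river: ρ → (44,50,-5)
river: ρ → (-5,50,44)
river: ρ → (44,38,-11)
river: ρ → (-11,50,20)
river: ρ → (20,30,-31)
river: ρ → (-31,32,19)
river: ρ → (19,44,-19)
closes: descent 1, river 22
min |a| on river = 5

5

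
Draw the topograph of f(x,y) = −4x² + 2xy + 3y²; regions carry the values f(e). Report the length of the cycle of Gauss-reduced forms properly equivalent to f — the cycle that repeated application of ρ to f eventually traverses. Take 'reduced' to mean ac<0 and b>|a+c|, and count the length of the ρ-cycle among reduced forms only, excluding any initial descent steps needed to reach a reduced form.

D = 52, ⌊√D⌋ = 7
river: ρ → (3,4,-3)
river: ρ → (-3,2,4)
river: ρ → (4,6,-1)
river: ρ → (-1,6,4)
river: ρ → (4,2,-3)
river: ρ → (-3,4,3)
river: ρ → (3,2,-4)
river: ρ → (-4,6,1)
river: ρ → (1,6,-4)
river: ρ → (-4,2,3)
ρ-cycle length = 10 (tail of 0 descent steps not counted)

10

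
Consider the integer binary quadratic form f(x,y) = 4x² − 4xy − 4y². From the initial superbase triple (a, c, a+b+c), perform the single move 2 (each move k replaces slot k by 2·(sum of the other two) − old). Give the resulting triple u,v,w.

start (4,-4,-4) = (f(1,0),f(0,1),f(1,1))
replace slot 2: 2·(4+(-4)) − (-4) = 4 → (4,4,-4)

4,4,-4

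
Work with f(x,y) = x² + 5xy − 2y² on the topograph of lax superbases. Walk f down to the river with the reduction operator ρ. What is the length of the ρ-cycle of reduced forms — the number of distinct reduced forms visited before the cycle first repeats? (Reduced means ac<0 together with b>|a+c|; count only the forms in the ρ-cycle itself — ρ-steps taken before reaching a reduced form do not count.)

D = 33, ⌊√D⌋ = 5
river: ρ → (-2,3,3)
river: ρ → (3,3,-2)
river: ρ → (-2,5,1)
river: ρ → (1,5,-2)
ρ-cycle length = 4 (tail of 0 descent steps not counted)

4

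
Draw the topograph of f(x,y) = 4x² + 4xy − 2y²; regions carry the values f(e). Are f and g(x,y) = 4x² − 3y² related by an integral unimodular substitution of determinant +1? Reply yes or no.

D₁ = 48, D₂ = 48
river cycle of f (length 2): (-2, 4, 4), (4, 4, -2)
river cycle of g (length 2): (-3, 6, 1), (1, 6, -3)
cycles differ ⇒ inequivalent

no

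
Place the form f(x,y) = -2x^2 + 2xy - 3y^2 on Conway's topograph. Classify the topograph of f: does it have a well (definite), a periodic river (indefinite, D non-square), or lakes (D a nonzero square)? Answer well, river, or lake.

D = b²−4ac = 2² − 4·(-2)·(-3) = -20
D < 0 ⇒ definite ⇒ every region one sign ⇒ single well

well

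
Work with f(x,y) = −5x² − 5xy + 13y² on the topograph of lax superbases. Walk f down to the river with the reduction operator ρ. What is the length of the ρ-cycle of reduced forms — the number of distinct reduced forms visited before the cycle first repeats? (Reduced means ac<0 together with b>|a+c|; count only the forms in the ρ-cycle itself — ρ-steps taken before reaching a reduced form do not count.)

D = 285, ⌊√D⌋ = 16
descent: ρ → (13,5,-5)
descent: ρ → (-5,15,3)  [lands on river]
river: ρ → (3,15,-5)
ρ-cycle length = 2 (tail of 2 descent steps not counted)

2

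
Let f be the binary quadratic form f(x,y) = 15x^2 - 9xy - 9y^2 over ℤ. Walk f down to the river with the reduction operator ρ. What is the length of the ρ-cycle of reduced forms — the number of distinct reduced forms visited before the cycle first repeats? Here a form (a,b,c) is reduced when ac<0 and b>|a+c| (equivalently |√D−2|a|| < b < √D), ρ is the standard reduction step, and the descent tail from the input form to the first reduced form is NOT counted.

D = 621, ⌊√D⌋ = 24
descent: ρ → (-9,9,15)  [lands on river]
river: ρ → (15,21,-3)
river: ρ → (-3,21,15)
river: ρ → (15,9,-9)
ρ-cycle length = 4 (tail of 1 descent step not counted)

4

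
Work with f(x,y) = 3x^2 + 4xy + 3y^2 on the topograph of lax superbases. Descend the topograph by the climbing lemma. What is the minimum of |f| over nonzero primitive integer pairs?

translate: b→-2 (≡4 mod 6), so (3,4,3)→(3,-2,2)
flip: (3,-2,2)→(2,2,3)
reduced (well bottom): (2,2,3) with a≤c, −a<b≤a
well minimum = a = 2

2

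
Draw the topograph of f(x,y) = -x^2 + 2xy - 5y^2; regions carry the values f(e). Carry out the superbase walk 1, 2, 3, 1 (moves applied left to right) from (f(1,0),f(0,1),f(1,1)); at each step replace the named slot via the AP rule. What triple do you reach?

start (-1,-5,-4) = (f(1,0),f(0,1),f(1,1))
replace slot 1: 2·((-5)+(-4)) − (-1) = -17 → (-17,-5,-4)
replace slot 2: 2·((-17)+(-4)) − (-5) = -37 → (-17,-37,-4)
replace slot 3: 2·((-17)+(-37)) − (-4) = -104 → (-17,-37,-104)
replace slot 1: 2·((-37)+(-104)) − (-17) = -265 → (-265,-37,-104)

-265,-37,-104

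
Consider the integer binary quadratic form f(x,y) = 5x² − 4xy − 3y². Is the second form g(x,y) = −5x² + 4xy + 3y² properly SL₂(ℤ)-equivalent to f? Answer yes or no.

D₁ = 76, D₂ = 76
river cycle of f (length 6): (-3, 4, 5), (5, 6, -2), (-2, 6, 5), (5, 4, -3), (-3, 8, 1), (1, 8, -3)
river cycle of g (length 6): (3, 8, -1), (-1, 8, 3), (3, 4, -5), (-5, 6, 2), (2, 6, -5), (-5, 4, 3)
cycles differ ⇒ inequivalent

no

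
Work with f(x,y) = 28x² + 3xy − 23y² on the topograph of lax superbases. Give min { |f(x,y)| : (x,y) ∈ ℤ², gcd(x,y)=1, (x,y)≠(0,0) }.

descent: ρ → (-23,43,8)  [lands on river]
river: ρ → (8,37,-38)
river: ρ → (-38,39,7)
river: ρ → (7,45,-20)
river: ρ → (-20,35,17)
river: ρ → (17,33,-22)
river: ρ → (-22,11,28)
river: ρ → (28,45,-5)
river: ρ → (-5,45,28)
river: ρ → (28,11,-22)
river: ρ → (-22,33,17)
river: ρ → (17,35,-20)
river: ρ → (-20,45,7)
river: ρ → (7,39,-38)
river: ρ → (-38,37,8)
river: ρ → (8,43,-23)
river: ρ → (-23,49,2)
river: ρ → (2,47,-47)
river: ρ → (-47,47,2)
river: ρ → (2,49,-23)
closes: descent 1, river 20
min |a| on river = 2

2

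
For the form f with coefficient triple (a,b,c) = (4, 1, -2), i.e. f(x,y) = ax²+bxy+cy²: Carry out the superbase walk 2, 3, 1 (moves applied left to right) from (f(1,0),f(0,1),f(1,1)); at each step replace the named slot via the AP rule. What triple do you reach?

start (4,-2,3) = (f(1,0),f(0,1),f(1,1))
replace slot 2: 2·(4+3) − (-2) = 16 → (4,16,3)
replace slot 3: 2·(4+16) − 3 = 37 → (4,16,37)
replace slot 1: 2·(16+37) − 4 = 102 → (102,16,37)

102,16,37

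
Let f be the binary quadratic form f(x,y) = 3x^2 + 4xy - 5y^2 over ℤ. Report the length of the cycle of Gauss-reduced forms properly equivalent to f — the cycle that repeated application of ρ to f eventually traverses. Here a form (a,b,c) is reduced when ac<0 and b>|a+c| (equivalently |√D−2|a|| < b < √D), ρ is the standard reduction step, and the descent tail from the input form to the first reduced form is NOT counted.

D = 76, ⌊√D⌋ = 8
river: ρ → (-5,6,2)
river: ρ → (2,6,-5)
river: ρ → (-5,4,3)
river: ρ → (3,8,-1)
river: ρ → (-1,8,3)
river: ρ → (3,4,-5)
ρ-cycle length = 6 (tail of 0 descent steps not counted)

6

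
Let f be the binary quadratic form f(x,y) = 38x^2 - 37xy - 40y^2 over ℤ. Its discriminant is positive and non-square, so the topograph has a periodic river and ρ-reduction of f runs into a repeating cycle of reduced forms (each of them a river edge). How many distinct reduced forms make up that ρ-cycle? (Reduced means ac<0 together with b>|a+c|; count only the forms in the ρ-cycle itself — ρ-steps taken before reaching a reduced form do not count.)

D = 7449, ⌊√D⌋ = 86
descent: ρ → (-40,37,38)  [lands on river]
river: ρ → (38,39,-39)
river: ρ → (-39,39,38)
river: ρ → (38,37,-40)
river: ρ → (-40,43,35)
river: ρ → (35,27,-48)
river: ρ → (-48,69,14)
river: ρ → (14,71,-43)
river: ρ → (-43,15,42)
river: ρ → (42,69,-16)
river: ρ → (-16,59,62)
river: ρ → (62,65,-13)
river: ρ → (-13,65,62)
river: ρ → (62,59,-16)
river: ρ → (-16,69,42)
river: ρ → (42,15,-43)
river: ρ → (-43,71,14)
river: ρ → (14,69,-48)
river: ρ → (-48,27,35)
river: ρ → (35,43,-40)
ρ-cycle length = 20 (tail of 1 descent step not counted)

20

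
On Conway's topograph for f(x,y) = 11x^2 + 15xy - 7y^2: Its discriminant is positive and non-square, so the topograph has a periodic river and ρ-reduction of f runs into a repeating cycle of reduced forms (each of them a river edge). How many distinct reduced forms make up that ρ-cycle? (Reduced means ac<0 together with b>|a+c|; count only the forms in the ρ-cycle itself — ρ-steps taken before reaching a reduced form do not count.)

D = 533, ⌊√D⌋ = 23
river: ρ → (-7,13,13)
river: ρ → (13,13,-7)
river: ρ → (-7,15,11)
river: ρ → (11,7,-11)
river: ρ → (-11,15,7)
river: ρ → (7,13,-13)
river: ρ → (-13,13,7)
river: ρ → (7,15,-11)
river: ρ → (-11,7,11)
river: ρ → (11,15,-7)
ρ-cycle length = 10 (tail of 0 descent steps not counted)

10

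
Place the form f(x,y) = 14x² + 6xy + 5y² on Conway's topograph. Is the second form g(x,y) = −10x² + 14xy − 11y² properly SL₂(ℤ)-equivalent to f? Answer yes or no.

D₁ = -244, D₂ = -244
f: flip: (14,6,5)→(5,-6,14)
f: translate: b→4 (≡-6 mod 10), so (5,-6,14)→(5,4,13)
f: reduced (well bottom): (5,4,13) with a≤c, −a<b≤a
g is negative-definite; reduce −g:
−g: translate: b→6 (≡-14 mod 20), so (10,-14,11)→(10,6,7)
−g: flip: (10,6,7)→(7,-6,10)
−g: reduced (well bottom): (7,-6,10) with a≤c, −a<b≤a
flip sign back: reduced form of g is (-7,6,-10)
reduced forms (5, 4, 13) vs (-7, 6, -10) ⇒ inequivalent

no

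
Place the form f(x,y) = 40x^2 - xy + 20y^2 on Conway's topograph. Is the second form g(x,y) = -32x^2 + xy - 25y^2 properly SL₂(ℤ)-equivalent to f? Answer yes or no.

D₁ = -3199, D₂ = -3199
f: flip: (40,-1,20)→(20,1,40)
f: reduced (well bottom): (20,1,40) with a≤c, −a<b≤a
g is negative-definite; reduce −g:
−g: flip: (32,-1,25)→(25,1,32)
−g: reduced (well bottom): (25,1,32) with a≤c, −a<b≤a
flip sign back: reduced form of g is (-25,-1,-32)
reduced forms (20, 1, 40) vs (-25, -1, -32) ⇒ inequivalent

no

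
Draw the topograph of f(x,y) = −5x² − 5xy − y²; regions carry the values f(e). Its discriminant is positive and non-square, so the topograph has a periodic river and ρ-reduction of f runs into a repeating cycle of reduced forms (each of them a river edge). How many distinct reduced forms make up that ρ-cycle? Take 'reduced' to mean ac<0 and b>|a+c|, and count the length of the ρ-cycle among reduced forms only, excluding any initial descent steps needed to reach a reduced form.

D = 5, ⌊√D⌋ = 2
descent: ρ → (-1,1,1)  [lands on river]
river: ρ → (1,1,-1)
ρ-cycle length = 2 (tail of 1 descent step not counted)

2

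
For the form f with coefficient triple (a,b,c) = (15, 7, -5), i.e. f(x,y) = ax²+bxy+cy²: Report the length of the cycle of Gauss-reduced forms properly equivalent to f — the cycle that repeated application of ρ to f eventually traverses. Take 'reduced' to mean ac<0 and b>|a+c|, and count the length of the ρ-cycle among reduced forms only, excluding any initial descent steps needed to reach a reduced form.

D = 349, ⌊√D⌋ = 18
descent: ρ → (-5,13,9)  [lands on river]
river: ρ → (9,5,-9)
river: ρ → (-9,13,5)
river: ρ → (5,17,-3)
river: ρ → (-3,13,15)
river: ρ → (15,17,-1)
river: ρ → (-1,17,15)
river: ρ → (15,13,-3)
river: ρ → (-3,17,5)
river: ρ → (5,13,-9)
river: ρ → (-9,5,9)
river: ρ → (9,13,-5)
river: ρ → (-5,17,3)
river: ρ → (3,13,-15)
river: ρ → (-15,17,1)
river: ρ → (1,17,-15)
river: ρ → (-15,13,3)
river: ρ → (3,17,-5)
ρ-cycle length = 18 (tail of 1 descent step not counted)

18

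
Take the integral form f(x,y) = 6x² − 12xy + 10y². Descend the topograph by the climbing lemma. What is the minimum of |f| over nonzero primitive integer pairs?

translate: b→0 (≡-12 mod 12), so (6,-12,10)→(6,0,4)
flip: (6,0,4)→(4,0,6)
reduced (well bottom): (4,0,6) with a≤c, −a<b≤a
well minimum = a = 4

4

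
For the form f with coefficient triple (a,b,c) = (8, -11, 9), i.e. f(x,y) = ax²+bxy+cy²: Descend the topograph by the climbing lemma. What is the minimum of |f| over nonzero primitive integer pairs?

translate: b→5 (≡-11 mod 16), so (8,-11,9)→(8,5,6)
flip: (8,5,6)→(6,-5,8)
reduced (well bottom): (6,-5,8) with a≤c, −a<b≤a
well minimum = a = 6

6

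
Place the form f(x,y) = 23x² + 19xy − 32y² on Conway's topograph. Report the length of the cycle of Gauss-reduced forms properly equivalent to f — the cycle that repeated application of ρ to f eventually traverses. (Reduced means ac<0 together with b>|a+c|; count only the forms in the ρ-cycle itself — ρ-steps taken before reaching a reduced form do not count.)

D = 3305, ⌊√D⌋ = 57
river: ρ → (-32,45,10)
river: ρ → (10,55,-7)
river: ρ → (-7,57,2)
river: ρ → (2,55,-35)
river: ρ → (-35,15,22)
river: ρ → (22,29,-28)
river: ρ → (-28,27,23)
river: ρ → (23,19,-32)
ρ-cycle length = 8 (tail of 0 descent steps not counted)

8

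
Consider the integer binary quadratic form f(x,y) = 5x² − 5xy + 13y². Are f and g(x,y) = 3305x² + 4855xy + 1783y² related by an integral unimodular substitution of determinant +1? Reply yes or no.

D₁ = -235, D₂ = -235
f: translate: b→5 (≡-5 mod 10), so (5,-5,13)→(5,5,13)
f: reduced (well bottom): (5,5,13) with a≤c, −a<b≤a
g: translate: b→-1755 (≡4855 mod 6610), so (3305,4855,1783)→(3305,-1755,233)
g: flip: (3305,-1755,233)→(233,1755,3305)
g: translate: b→-109 (≡1755 mod 466), so (233,1755,3305)→(233,-109,13)
g: flip: (233,-109,13)→(13,109,233)
g: translate: b→5 (≡109 mod 26), so (13,109,233)→(13,5,5)
g: flip: (13,5,5)→(5,-5,13)
g: translate: b→5 (≡-5 mod 10), so (5,-5,13)→(5,5,13)
g: reduced (well bottom): (5,5,13) with a≤c, −a<b≤a
reduced forms (5, 5, 13) vs (5, 5, 13) ⇒ equivalent

yes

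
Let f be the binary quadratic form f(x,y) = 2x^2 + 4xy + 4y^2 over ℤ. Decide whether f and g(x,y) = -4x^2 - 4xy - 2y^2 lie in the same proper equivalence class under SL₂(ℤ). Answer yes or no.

D₁ = -16, D₂ = -16
f: translate: b→0 (≡4 mod 4), so (2,4,4)→(2,0,2)
f: reduced (well bottom): (2,0,2) with a≤c, −a<b≤a
g is negative-definite; reduce −g:
−g: flip: (4,4,2)→(2,-4,4)
−g: translate: b→0 (≡-4 mod 4), so (2,-4,4)→(2,0,2)
−g: reduced (well bottom): (2,0,2) with a≤c, −a<b≤a
flip sign back: reduced form of g is (-2,0,-2)
reduced forms (2, 0, 2) vs (-2, 0, -2) ⇒ inequivalent

no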